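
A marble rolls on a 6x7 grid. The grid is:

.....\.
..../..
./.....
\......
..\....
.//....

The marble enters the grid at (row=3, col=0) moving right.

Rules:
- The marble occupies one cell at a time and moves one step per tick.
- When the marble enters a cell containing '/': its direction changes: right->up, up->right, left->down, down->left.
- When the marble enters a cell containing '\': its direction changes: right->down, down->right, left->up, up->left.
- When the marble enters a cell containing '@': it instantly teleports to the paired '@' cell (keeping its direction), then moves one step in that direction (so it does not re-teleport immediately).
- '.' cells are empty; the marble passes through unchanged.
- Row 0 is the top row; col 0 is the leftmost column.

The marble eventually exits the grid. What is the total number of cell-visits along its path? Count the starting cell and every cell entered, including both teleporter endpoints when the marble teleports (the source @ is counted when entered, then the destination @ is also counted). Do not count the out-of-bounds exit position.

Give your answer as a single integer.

Step 1: enter (3,0), '\' deflects right->down, move down to (4,0)
Step 2: enter (4,0), '.' pass, move down to (5,0)
Step 3: enter (5,0), '.' pass, move down to (6,0)
Step 4: at (6,0) — EXIT via bottom edge, pos 0
Path length (cell visits): 3

Answer: 3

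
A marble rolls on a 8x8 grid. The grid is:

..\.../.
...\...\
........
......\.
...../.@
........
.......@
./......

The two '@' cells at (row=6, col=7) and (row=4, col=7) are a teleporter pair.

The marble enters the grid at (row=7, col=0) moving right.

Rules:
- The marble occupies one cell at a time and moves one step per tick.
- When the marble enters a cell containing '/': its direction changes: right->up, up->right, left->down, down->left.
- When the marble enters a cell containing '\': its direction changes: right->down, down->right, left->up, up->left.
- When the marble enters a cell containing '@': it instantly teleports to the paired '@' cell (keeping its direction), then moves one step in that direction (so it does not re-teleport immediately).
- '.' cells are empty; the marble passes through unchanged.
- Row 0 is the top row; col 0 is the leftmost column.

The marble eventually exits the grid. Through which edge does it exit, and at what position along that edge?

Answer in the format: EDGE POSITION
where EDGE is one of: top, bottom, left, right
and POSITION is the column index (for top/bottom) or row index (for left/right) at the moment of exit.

Step 1: enter (7,0), '.' pass, move right to (7,1)
Step 2: enter (7,1), '/' deflects right->up, move up to (6,1)
Step 3: enter (6,1), '.' pass, move up to (5,1)
Step 4: enter (5,1), '.' pass, move up to (4,1)
Step 5: enter (4,1), '.' pass, move up to (3,1)
Step 6: enter (3,1), '.' pass, move up to (2,1)
Step 7: enter (2,1), '.' pass, move up to (1,1)
Step 8: enter (1,1), '.' pass, move up to (0,1)
Step 9: enter (0,1), '.' pass, move up to (-1,1)
Step 10: at (-1,1) — EXIT via top edge, pos 1

Answer: top 1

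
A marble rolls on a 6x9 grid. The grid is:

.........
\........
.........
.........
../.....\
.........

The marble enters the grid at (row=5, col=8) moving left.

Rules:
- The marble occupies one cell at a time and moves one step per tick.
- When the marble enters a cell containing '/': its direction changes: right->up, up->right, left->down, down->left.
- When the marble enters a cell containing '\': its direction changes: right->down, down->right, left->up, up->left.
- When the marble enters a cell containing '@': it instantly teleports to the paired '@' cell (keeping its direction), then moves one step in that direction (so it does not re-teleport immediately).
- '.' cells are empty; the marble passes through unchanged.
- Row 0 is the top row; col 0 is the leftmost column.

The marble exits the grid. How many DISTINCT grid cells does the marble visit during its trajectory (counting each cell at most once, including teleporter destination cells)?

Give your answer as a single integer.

Answer: 9

Derivation:
Step 1: enter (5,8), '.' pass, move left to (5,7)
Step 2: enter (5,7), '.' pass, move left to (5,6)
Step 3: enter (5,6), '.' pass, move left to (5,5)
Step 4: enter (5,5), '.' pass, move left to (5,4)
Step 5: enter (5,4), '.' pass, move left to (5,3)
Step 6: enter (5,3), '.' pass, move left to (5,2)
Step 7: enter (5,2), '.' pass, move left to (5,1)
Step 8: enter (5,1), '.' pass, move left to (5,0)
Step 9: enter (5,0), '.' pass, move left to (5,-1)
Step 10: at (5,-1) — EXIT via left edge, pos 5
Distinct cells visited: 9 (path length 9)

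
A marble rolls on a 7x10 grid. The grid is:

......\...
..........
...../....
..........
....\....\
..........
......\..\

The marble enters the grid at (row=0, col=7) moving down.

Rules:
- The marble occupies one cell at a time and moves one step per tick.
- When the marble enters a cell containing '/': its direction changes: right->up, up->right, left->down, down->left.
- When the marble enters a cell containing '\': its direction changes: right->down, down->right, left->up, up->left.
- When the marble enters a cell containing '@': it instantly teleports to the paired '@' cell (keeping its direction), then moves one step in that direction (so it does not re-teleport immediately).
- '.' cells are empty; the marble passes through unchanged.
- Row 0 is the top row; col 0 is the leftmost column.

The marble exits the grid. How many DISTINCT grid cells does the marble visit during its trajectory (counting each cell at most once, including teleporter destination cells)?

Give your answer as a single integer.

Step 1: enter (0,7), '.' pass, move down to (1,7)
Step 2: enter (1,7), '.' pass, move down to (2,7)
Step 3: enter (2,7), '.' pass, move down to (3,7)
Step 4: enter (3,7), '.' pass, move down to (4,7)
Step 5: enter (4,7), '.' pass, move down to (5,7)
Step 6: enter (5,7), '.' pass, move down to (6,7)
Step 7: enter (6,7), '.' pass, move down to (7,7)
Step 8: at (7,7) — EXIT via bottom edge, pos 7
Distinct cells visited: 7 (path length 7)

Answer: 7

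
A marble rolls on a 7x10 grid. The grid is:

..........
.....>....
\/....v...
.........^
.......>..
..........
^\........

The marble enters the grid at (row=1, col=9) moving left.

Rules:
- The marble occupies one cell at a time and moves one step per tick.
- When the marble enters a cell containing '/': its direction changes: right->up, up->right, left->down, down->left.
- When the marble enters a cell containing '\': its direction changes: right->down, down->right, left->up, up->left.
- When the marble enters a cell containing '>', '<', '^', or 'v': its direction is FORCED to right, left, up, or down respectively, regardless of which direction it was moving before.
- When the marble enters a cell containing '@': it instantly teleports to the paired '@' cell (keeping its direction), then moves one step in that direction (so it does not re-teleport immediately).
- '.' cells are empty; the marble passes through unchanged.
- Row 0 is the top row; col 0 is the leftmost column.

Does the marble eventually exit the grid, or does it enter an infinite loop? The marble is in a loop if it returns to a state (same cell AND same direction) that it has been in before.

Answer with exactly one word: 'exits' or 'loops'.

Answer: exits

Derivation:
Step 1: enter (1,9), '.' pass, move left to (1,8)
Step 2: enter (1,8), '.' pass, move left to (1,7)
Step 3: enter (1,7), '.' pass, move left to (1,6)
Step 4: enter (1,6), '.' pass, move left to (1,5)
Step 5: enter (1,5), '>' forces left->right, move right to (1,6)
Step 6: enter (1,6), '.' pass, move right to (1,7)
Step 7: enter (1,7), '.' pass, move right to (1,8)
Step 8: enter (1,8), '.' pass, move right to (1,9)
Step 9: enter (1,9), '.' pass, move right to (1,10)
Step 10: at (1,10) — EXIT via right edge, pos 1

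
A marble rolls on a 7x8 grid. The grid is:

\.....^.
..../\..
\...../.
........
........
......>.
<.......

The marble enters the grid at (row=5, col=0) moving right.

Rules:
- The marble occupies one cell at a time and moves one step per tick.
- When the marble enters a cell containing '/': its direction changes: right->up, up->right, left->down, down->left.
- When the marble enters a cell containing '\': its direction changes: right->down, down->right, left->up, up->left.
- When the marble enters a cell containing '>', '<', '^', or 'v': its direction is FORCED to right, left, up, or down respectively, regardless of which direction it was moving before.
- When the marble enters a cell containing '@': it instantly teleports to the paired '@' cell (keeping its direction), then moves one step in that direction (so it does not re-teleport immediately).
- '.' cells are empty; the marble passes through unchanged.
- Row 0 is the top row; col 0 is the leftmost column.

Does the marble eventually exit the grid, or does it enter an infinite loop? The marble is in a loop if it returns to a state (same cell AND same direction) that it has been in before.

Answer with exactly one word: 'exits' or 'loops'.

Step 1: enter (5,0), '.' pass, move right to (5,1)
Step 2: enter (5,1), '.' pass, move right to (5,2)
Step 3: enter (5,2), '.' pass, move right to (5,3)
Step 4: enter (5,3), '.' pass, move right to (5,4)
Step 5: enter (5,4), '.' pass, move right to (5,5)
Step 6: enter (5,5), '.' pass, move right to (5,6)
Step 7: enter (5,6), '>' forces right->right, move right to (5,7)
Step 8: enter (5,7), '.' pass, move right to (5,8)
Step 9: at (5,8) — EXIT via right edge, pos 5

Answer: exits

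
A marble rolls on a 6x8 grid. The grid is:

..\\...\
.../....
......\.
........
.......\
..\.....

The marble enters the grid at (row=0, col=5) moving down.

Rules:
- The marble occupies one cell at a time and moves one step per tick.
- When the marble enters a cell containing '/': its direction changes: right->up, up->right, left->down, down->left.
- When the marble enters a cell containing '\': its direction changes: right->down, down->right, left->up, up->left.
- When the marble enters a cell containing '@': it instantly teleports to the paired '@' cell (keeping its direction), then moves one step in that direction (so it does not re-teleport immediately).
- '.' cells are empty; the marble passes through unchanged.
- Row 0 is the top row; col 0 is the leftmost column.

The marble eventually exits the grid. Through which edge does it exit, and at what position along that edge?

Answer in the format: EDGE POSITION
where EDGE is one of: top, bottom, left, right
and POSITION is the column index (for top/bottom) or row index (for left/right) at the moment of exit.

Step 1: enter (0,5), '.' pass, move down to (1,5)
Step 2: enter (1,5), '.' pass, move down to (2,5)
Step 3: enter (2,5), '.' pass, move down to (3,5)
Step 4: enter (3,5), '.' pass, move down to (4,5)
Step 5: enter (4,5), '.' pass, move down to (5,5)
Step 6: enter (5,5), '.' pass, move down to (6,5)
Step 7: at (6,5) — EXIT via bottom edge, pos 5

Answer: bottom 5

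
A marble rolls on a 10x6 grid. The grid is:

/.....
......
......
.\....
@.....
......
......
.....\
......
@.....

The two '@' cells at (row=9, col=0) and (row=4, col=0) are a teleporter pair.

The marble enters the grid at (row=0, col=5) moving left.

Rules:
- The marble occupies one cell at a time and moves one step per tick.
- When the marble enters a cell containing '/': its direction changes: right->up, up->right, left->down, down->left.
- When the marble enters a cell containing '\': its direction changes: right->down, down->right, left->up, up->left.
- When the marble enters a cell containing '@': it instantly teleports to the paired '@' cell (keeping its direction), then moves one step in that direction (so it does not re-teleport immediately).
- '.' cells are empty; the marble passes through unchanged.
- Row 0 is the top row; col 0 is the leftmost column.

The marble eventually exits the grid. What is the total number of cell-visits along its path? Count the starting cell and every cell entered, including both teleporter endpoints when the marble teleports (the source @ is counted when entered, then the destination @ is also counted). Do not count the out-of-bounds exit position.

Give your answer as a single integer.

Step 1: enter (0,5), '.' pass, move left to (0,4)
Step 2: enter (0,4), '.' pass, move left to (0,3)
Step 3: enter (0,3), '.' pass, move left to (0,2)
Step 4: enter (0,2), '.' pass, move left to (0,1)
Step 5: enter (0,1), '.' pass, move left to (0,0)
Step 6: enter (0,0), '/' deflects left->down, move down to (1,0)
Step 7: enter (1,0), '.' pass, move down to (2,0)
Step 8: enter (2,0), '.' pass, move down to (3,0)
Step 9: enter (3,0), '.' pass, move down to (4,0)
Step 10: enter (4,0), '@' teleport (4,0)->(9,0), also enter (9,0), move down to (10,0)
Step 11: at (10,0) — EXIT via bottom edge, pos 0
Path length (cell visits): 11

Answer: 11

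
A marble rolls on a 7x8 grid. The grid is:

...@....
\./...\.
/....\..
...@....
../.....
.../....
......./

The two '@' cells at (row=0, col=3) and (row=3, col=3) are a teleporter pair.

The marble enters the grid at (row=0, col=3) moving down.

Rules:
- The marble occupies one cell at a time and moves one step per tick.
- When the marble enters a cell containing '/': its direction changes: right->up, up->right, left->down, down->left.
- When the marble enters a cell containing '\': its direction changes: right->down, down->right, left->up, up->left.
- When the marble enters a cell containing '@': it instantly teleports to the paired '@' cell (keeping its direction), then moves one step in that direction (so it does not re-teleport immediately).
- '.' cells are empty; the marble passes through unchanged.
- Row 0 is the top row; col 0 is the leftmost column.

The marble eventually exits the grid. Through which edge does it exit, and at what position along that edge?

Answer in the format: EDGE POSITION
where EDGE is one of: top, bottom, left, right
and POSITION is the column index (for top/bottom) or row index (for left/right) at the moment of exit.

Step 1: enter (0,3), '@' teleport (0,3)->(3,3), also enter (3,3), move down to (4,3)
Step 2: enter (4,3), '.' pass, move down to (5,3)
Step 3: enter (5,3), '/' deflects down->left, move left to (5,2)
Step 4: enter (5,2), '.' pass, move left to (5,1)
Step 5: enter (5,1), '.' pass, move left to (5,0)
Step 6: enter (5,0), '.' pass, move left to (5,-1)
Step 7: at (5,-1) — EXIT via left edge, pos 5

Answer: left 5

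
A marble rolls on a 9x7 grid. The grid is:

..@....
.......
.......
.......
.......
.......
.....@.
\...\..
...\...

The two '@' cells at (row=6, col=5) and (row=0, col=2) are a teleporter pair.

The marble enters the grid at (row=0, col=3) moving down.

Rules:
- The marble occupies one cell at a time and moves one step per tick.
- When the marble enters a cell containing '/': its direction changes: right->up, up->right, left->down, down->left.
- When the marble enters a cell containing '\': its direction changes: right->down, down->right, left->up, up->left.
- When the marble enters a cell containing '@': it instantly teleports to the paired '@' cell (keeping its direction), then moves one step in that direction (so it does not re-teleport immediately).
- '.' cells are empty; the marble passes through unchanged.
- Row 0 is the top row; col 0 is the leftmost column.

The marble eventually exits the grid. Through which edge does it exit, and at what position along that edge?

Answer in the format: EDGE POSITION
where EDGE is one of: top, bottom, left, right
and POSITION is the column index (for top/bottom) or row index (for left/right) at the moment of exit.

Answer: right 8

Derivation:
Step 1: enter (0,3), '.' pass, move down to (1,3)
Step 2: enter (1,3), '.' pass, move down to (2,3)
Step 3: enter (2,3), '.' pass, move down to (3,3)
Step 4: enter (3,3), '.' pass, move down to (4,3)
Step 5: enter (4,3), '.' pass, move down to (5,3)
Step 6: enter (5,3), '.' pass, move down to (6,3)
Step 7: enter (6,3), '.' pass, move down to (7,3)
Step 8: enter (7,3), '.' pass, move down to (8,3)
Step 9: enter (8,3), '\' deflects down->right, move right to (8,4)
Step 10: enter (8,4), '.' pass, move right to (8,5)
Step 11: enter (8,5), '.' pass, move right to (8,6)
Step 12: enter (8,6), '.' pass, move right to (8,7)
Step 13: at (8,7) — EXIT via right edge, pos 8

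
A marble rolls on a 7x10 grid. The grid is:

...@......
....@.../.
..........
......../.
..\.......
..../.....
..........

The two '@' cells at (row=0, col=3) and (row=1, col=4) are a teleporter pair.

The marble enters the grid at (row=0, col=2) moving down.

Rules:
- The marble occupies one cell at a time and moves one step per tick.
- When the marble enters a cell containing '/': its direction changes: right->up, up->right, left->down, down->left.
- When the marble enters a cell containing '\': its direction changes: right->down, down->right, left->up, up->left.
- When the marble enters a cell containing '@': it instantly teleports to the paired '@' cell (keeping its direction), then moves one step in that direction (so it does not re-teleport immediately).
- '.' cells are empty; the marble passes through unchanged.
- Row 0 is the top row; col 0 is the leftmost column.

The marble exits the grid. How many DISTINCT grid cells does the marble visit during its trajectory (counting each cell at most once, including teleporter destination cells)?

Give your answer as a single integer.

Step 1: enter (0,2), '.' pass, move down to (1,2)
Step 2: enter (1,2), '.' pass, move down to (2,2)
Step 3: enter (2,2), '.' pass, move down to (3,2)
Step 4: enter (3,2), '.' pass, move down to (4,2)
Step 5: enter (4,2), '\' deflects down->right, move right to (4,3)
Step 6: enter (4,3), '.' pass, move right to (4,4)
Step 7: enter (4,4), '.' pass, move right to (4,5)
Step 8: enter (4,5), '.' pass, move right to (4,6)
Step 9: enter (4,6), '.' pass, move right to (4,7)
Step 10: enter (4,7), '.' pass, move right to (4,8)
Step 11: enter (4,8), '.' pass, move right to (4,9)
Step 12: enter (4,9), '.' pass, move right to (4,10)
Step 13: at (4,10) — EXIT via right edge, pos 4
Distinct cells visited: 12 (path length 12)

Answer: 12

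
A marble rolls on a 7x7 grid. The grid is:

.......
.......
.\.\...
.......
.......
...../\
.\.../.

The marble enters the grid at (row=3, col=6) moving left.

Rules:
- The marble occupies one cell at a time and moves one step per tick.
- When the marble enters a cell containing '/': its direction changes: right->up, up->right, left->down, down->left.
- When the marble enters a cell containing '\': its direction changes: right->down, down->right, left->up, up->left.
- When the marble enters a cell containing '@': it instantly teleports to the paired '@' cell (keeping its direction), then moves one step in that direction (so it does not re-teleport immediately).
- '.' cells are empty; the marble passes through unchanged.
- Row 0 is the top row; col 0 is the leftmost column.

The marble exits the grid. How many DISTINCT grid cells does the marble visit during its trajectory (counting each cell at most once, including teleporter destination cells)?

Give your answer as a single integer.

Step 1: enter (3,6), '.' pass, move left to (3,5)
Step 2: enter (3,5), '.' pass, move left to (3,4)
Step 3: enter (3,4), '.' pass, move left to (3,3)
Step 4: enter (3,3), '.' pass, move left to (3,2)
Step 5: enter (3,2), '.' pass, move left to (3,1)
Step 6: enter (3,1), '.' pass, move left to (3,0)
Step 7: enter (3,0), '.' pass, move left to (3,-1)
Step 8: at (3,-1) — EXIT via left edge, pos 3
Distinct cells visited: 7 (path length 7)

Answer: 7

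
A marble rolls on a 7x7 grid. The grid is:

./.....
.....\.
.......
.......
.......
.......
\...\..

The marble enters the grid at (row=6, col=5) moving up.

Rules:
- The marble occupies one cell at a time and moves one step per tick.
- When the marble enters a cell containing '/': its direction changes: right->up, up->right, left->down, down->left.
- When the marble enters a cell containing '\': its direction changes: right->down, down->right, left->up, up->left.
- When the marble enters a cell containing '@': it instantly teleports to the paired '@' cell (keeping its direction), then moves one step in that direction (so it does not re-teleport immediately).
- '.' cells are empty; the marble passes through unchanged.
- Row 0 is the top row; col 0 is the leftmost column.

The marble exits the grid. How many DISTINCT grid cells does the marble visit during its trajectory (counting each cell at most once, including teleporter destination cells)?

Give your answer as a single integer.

Step 1: enter (6,5), '.' pass, move up to (5,5)
Step 2: enter (5,5), '.' pass, move up to (4,5)
Step 3: enter (4,5), '.' pass, move up to (3,5)
Step 4: enter (3,5), '.' pass, move up to (2,5)
Step 5: enter (2,5), '.' pass, move up to (1,5)
Step 6: enter (1,5), '\' deflects up->left, move left to (1,4)
Step 7: enter (1,4), '.' pass, move left to (1,3)
Step 8: enter (1,3), '.' pass, move left to (1,2)
Step 9: enter (1,2), '.' pass, move left to (1,1)
Step 10: enter (1,1), '.' pass, move left to (1,0)
Step 11: enter (1,0), '.' pass, move left to (1,-1)
Step 12: at (1,-1) — EXIT via left edge, pos 1
Distinct cells visited: 11 (path length 11)

Answer: 11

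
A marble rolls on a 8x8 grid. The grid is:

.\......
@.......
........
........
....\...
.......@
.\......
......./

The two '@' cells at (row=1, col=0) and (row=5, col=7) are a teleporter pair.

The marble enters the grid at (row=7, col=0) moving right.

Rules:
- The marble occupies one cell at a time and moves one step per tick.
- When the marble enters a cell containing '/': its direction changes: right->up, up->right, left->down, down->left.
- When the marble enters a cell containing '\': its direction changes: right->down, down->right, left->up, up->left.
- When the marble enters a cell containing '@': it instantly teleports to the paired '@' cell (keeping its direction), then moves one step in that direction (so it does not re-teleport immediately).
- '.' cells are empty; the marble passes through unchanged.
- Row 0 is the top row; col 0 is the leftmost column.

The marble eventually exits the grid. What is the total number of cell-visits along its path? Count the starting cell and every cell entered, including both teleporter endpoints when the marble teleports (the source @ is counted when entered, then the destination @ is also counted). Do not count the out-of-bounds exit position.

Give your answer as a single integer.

Step 1: enter (7,0), '.' pass, move right to (7,1)
Step 2: enter (7,1), '.' pass, move right to (7,2)
Step 3: enter (7,2), '.' pass, move right to (7,3)
Step 4: enter (7,3), '.' pass, move right to (7,4)
Step 5: enter (7,4), '.' pass, move right to (7,5)
Step 6: enter (7,5), '.' pass, move right to (7,6)
Step 7: enter (7,6), '.' pass, move right to (7,7)
Step 8: enter (7,7), '/' deflects right->up, move up to (6,7)
Step 9: enter (6,7), '.' pass, move up to (5,7)
Step 10: enter (5,7), '@' teleport (5,7)->(1,0), also enter (1,0), move up to (0,0)
Step 11: enter (0,0), '.' pass, move up to (-1,0)
Step 12: at (-1,0) — EXIT via top edge, pos 0
Path length (cell visits): 12

Answer: 12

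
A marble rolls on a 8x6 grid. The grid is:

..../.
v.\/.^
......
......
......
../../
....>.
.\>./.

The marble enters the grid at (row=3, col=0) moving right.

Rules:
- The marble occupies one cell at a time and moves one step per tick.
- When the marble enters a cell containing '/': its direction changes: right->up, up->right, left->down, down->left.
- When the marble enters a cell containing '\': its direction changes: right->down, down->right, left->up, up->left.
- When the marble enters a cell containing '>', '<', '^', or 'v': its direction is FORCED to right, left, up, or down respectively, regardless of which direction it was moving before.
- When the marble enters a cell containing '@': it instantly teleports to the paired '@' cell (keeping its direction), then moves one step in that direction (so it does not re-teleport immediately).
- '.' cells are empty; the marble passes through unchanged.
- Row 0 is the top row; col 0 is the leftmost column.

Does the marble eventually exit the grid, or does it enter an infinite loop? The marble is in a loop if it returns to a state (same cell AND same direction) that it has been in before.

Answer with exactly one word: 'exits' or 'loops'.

Answer: exits

Derivation:
Step 1: enter (3,0), '.' pass, move right to (3,1)
Step 2: enter (3,1), '.' pass, move right to (3,2)
Step 3: enter (3,2), '.' pass, move right to (3,3)
Step 4: enter (3,3), '.' pass, move right to (3,4)
Step 5: enter (3,4), '.' pass, move right to (3,5)
Step 6: enter (3,5), '.' pass, move right to (3,6)
Step 7: at (3,6) — EXIT via right edge, pos 3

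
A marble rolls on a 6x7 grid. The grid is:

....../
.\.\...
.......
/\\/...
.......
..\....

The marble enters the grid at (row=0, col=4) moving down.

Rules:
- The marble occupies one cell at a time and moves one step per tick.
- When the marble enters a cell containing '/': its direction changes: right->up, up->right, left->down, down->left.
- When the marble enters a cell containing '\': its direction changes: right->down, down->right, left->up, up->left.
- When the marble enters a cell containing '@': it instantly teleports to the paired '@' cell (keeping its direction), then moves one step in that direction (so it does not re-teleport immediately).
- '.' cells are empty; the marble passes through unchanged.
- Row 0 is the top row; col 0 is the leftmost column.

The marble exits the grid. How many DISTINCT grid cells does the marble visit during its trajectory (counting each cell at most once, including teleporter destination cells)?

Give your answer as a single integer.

Answer: 6

Derivation:
Step 1: enter (0,4), '.' pass, move down to (1,4)
Step 2: enter (1,4), '.' pass, move down to (2,4)
Step 3: enter (2,4), '.' pass, move down to (3,4)
Step 4: enter (3,4), '.' pass, move down to (4,4)
Step 5: enter (4,4), '.' pass, move down to (5,4)
Step 6: enter (5,4), '.' pass, move down to (6,4)
Step 7: at (6,4) — EXIT via bottom edge, pos 4
Distinct cells visited: 6 (path length 6)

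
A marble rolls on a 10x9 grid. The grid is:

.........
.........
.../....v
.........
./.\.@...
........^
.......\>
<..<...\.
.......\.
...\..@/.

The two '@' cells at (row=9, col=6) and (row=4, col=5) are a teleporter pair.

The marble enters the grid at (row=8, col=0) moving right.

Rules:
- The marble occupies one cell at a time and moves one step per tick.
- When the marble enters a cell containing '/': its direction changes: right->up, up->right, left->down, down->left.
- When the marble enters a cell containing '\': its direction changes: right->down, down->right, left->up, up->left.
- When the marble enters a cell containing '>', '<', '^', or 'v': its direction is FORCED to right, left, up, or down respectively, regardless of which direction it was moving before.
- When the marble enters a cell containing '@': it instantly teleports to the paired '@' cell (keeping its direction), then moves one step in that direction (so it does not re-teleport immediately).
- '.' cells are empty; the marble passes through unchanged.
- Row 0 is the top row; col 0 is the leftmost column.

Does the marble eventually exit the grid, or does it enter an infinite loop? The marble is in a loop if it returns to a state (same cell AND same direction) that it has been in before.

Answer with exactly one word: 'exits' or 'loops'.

Step 1: enter (8,0), '.' pass, move right to (8,1)
Step 2: enter (8,1), '.' pass, move right to (8,2)
Step 3: enter (8,2), '.' pass, move right to (8,3)
Step 4: enter (8,3), '.' pass, move right to (8,4)
Step 5: enter (8,4), '.' pass, move right to (8,5)
Step 6: enter (8,5), '.' pass, move right to (8,6)
Step 7: enter (8,6), '.' pass, move right to (8,7)
Step 8: enter (8,7), '\' deflects right->down, move down to (9,7)
Step 9: enter (9,7), '/' deflects down->left, move left to (9,6)
Step 10: enter (9,6), '@' teleport (9,6)->(4,5), also enter (4,5), move left to (4,4)
Step 11: enter (4,4), '.' pass, move left to (4,3)
Step 12: enter (4,3), '\' deflects left->up, move up to (3,3)
Step 13: enter (3,3), '.' pass, move up to (2,3)
Step 14: enter (2,3), '/' deflects up->right, move right to (2,4)
Step 15: enter (2,4), '.' pass, move right to (2,5)
Step 16: enter (2,5), '.' pass, move right to (2,6)
Step 17: enter (2,6), '.' pass, move right to (2,7)
Step 18: enter (2,7), '.' pass, move right to (2,8)
Step 19: enter (2,8), 'v' forces right->down, move down to (3,8)
Step 20: enter (3,8), '.' pass, move down to (4,8)
Step 21: enter (4,8), '.' pass, move down to (5,8)
Step 22: enter (5,8), '^' forces down->up, move up to (4,8)
Step 23: enter (4,8), '.' pass, move up to (3,8)
Step 24: enter (3,8), '.' pass, move up to (2,8)
Step 25: enter (2,8), 'v' forces up->down, move down to (3,8)
Step 26: at (3,8) dir=down — LOOP DETECTED (seen before)

Answer: loops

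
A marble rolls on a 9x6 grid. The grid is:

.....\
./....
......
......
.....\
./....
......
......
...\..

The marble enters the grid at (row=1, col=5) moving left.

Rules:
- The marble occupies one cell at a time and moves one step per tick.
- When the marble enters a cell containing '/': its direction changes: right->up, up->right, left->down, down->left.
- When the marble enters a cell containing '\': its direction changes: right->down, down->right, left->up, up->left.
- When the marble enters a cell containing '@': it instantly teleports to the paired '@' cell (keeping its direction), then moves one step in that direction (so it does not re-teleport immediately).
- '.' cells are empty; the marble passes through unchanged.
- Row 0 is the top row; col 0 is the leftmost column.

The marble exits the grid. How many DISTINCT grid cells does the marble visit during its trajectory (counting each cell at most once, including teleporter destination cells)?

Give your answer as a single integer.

Step 1: enter (1,5), '.' pass, move left to (1,4)
Step 2: enter (1,4), '.' pass, move left to (1,3)
Step 3: enter (1,3), '.' pass, move left to (1,2)
Step 4: enter (1,2), '.' pass, move left to (1,1)
Step 5: enter (1,1), '/' deflects left->down, move down to (2,1)
Step 6: enter (2,1), '.' pass, move down to (3,1)
Step 7: enter (3,1), '.' pass, move down to (4,1)
Step 8: enter (4,1), '.' pass, move down to (5,1)
Step 9: enter (5,1), '/' deflects down->left, move left to (5,0)
Step 10: enter (5,0), '.' pass, move left to (5,-1)
Step 11: at (5,-1) — EXIT via left edge, pos 5
Distinct cells visited: 10 (path length 10)

Answer: 10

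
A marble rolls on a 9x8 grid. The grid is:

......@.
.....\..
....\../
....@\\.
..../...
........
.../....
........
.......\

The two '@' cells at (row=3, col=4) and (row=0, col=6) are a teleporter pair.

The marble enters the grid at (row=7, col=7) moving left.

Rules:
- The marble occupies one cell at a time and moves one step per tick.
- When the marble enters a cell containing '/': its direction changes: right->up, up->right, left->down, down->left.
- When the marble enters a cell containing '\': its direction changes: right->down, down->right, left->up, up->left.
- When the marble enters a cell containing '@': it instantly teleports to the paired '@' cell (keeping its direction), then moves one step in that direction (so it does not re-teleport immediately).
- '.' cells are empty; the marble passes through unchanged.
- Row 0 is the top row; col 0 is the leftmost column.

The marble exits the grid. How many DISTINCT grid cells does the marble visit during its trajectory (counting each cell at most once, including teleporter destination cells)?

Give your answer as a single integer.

Step 1: enter (7,7), '.' pass, move left to (7,6)
Step 2: enter (7,6), '.' pass, move left to (7,5)
Step 3: enter (7,5), '.' pass, move left to (7,4)
Step 4: enter (7,4), '.' pass, move left to (7,3)
Step 5: enter (7,3), '.' pass, move left to (7,2)
Step 6: enter (7,2), '.' pass, move left to (7,1)
Step 7: enter (7,1), '.' pass, move left to (7,0)
Step 8: enter (7,0), '.' pass, move left to (7,-1)
Step 9: at (7,-1) — EXIT via left edge, pos 7
Distinct cells visited: 8 (path length 8)

Answer: 8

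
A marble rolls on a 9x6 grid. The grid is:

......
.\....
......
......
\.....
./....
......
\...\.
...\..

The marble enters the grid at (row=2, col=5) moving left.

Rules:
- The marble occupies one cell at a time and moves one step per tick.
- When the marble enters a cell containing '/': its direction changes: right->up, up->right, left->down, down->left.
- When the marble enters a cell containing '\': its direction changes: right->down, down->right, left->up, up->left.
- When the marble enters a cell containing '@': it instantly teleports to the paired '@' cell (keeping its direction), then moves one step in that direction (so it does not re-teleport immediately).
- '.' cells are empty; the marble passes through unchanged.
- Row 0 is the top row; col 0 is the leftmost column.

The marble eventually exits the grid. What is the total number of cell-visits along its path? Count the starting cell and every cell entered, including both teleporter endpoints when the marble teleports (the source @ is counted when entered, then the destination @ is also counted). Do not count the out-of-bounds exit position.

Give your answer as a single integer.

Step 1: enter (2,5), '.' pass, move left to (2,4)
Step 2: enter (2,4), '.' pass, move left to (2,3)
Step 3: enter (2,3), '.' pass, move left to (2,2)
Step 4: enter (2,2), '.' pass, move left to (2,1)
Step 5: enter (2,1), '.' pass, move left to (2,0)
Step 6: enter (2,0), '.' pass, move left to (2,-1)
Step 7: at (2,-1) — EXIT via left edge, pos 2
Path length (cell visits): 6

Answer: 6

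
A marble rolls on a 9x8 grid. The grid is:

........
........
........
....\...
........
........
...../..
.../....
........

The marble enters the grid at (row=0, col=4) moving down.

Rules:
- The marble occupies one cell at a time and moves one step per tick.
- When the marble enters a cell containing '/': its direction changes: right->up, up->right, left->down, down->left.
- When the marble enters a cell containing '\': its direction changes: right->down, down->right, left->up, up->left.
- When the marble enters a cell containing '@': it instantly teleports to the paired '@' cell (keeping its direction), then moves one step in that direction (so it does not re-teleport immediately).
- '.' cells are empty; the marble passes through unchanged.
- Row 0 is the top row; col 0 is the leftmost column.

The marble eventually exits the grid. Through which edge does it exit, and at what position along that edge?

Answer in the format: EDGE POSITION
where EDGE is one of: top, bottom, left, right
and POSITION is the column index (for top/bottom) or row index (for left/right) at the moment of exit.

Step 1: enter (0,4), '.' pass, move down to (1,4)
Step 2: enter (1,4), '.' pass, move down to (2,4)
Step 3: enter (2,4), '.' pass, move down to (3,4)
Step 4: enter (3,4), '\' deflects down->right, move right to (3,5)
Step 5: enter (3,5), '.' pass, move right to (3,6)
Step 6: enter (3,6), '.' pass, move right to (3,7)
Step 7: enter (3,7), '.' pass, move right to (3,8)
Step 8: at (3,8) — EXIT via right edge, pos 3

Answer: right 3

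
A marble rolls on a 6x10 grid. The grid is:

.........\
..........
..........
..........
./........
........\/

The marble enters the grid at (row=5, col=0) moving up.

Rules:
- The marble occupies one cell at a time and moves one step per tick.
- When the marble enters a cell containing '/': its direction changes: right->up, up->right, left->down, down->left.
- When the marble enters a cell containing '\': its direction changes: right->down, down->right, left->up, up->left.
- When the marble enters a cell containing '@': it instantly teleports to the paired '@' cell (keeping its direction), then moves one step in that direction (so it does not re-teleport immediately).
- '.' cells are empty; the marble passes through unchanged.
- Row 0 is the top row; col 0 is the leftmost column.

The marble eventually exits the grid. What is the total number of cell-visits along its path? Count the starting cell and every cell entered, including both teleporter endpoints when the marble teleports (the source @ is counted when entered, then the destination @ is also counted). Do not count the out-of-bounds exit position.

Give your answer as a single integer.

Step 1: enter (5,0), '.' pass, move up to (4,0)
Step 2: enter (4,0), '.' pass, move up to (3,0)
Step 3: enter (3,0), '.' pass, move up to (2,0)
Step 4: enter (2,0), '.' pass, move up to (1,0)
Step 5: enter (1,0), '.' pass, move up to (0,0)
Step 6: enter (0,0), '.' pass, move up to (-1,0)
Step 7: at (-1,0) — EXIT via top edge, pos 0
Path length (cell visits): 6

Answer: 6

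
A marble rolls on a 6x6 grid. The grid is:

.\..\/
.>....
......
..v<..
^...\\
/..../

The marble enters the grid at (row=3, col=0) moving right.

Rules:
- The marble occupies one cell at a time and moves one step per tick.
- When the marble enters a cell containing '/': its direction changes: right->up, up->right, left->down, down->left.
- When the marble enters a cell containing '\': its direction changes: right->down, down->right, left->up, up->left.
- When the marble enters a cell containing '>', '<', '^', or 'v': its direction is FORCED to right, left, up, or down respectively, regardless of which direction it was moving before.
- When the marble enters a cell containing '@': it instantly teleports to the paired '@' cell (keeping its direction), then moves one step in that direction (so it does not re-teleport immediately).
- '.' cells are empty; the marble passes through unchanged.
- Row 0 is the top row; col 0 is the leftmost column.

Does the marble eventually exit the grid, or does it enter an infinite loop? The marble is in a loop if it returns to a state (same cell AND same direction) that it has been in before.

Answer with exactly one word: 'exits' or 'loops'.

Step 1: enter (3,0), '.' pass, move right to (3,1)
Step 2: enter (3,1), '.' pass, move right to (3,2)
Step 3: enter (3,2), 'v' forces right->down, move down to (4,2)
Step 4: enter (4,2), '.' pass, move down to (5,2)
Step 5: enter (5,2), '.' pass, move down to (6,2)
Step 6: at (6,2) — EXIT via bottom edge, pos 2

Answer: exits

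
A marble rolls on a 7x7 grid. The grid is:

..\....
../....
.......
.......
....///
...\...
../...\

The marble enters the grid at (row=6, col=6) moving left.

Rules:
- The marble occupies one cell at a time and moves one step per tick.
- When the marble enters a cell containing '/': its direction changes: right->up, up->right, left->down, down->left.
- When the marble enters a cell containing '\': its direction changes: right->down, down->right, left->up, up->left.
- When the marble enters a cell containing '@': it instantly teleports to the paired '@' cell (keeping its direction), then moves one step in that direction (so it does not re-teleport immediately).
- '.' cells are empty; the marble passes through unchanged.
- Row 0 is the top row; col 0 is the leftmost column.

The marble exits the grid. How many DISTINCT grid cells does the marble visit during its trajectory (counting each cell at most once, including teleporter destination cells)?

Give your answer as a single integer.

Answer: 3

Derivation:
Step 1: enter (6,6), '\' deflects left->up, move up to (5,6)
Step 2: enter (5,6), '.' pass, move up to (4,6)
Step 3: enter (4,6), '/' deflects up->right, move right to (4,7)
Step 4: at (4,7) — EXIT via right edge, pos 4
Distinct cells visited: 3 (path length 3)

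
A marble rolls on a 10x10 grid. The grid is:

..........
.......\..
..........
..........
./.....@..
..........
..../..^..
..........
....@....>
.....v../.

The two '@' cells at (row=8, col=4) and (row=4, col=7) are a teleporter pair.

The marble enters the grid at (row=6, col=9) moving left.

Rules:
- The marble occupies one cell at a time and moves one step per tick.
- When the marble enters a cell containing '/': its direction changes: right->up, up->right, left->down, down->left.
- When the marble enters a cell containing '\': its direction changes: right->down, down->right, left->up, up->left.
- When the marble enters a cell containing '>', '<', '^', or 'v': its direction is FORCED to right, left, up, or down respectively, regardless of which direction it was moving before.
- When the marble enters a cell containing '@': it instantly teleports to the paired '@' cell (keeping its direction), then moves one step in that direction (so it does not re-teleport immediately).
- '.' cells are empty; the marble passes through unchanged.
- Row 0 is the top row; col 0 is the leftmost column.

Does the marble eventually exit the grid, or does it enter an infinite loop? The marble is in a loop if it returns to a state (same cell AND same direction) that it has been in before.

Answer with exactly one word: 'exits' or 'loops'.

Step 1: enter (6,9), '.' pass, move left to (6,8)
Step 2: enter (6,8), '.' pass, move left to (6,7)
Step 3: enter (6,7), '^' forces left->up, move up to (5,7)
Step 4: enter (5,7), '.' pass, move up to (4,7)
Step 5: enter (4,7), '@' teleport (4,7)->(8,4), also enter (8,4), move up to (7,4)
Step 6: enter (7,4), '.' pass, move up to (6,4)
Step 7: enter (6,4), '/' deflects up->right, move right to (6,5)
Step 8: enter (6,5), '.' pass, move right to (6,6)
Step 9: enter (6,6), '.' pass, move right to (6,7)
Step 10: enter (6,7), '^' forces right->up, move up to (5,7)
Step 11: at (5,7) dir=up — LOOP DETECTED (seen before)

Answer: loops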